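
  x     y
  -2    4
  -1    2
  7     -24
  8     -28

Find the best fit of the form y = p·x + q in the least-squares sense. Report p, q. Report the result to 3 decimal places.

p = -3.220, q = -1.841

The normal equations are: 118·p + 12·q = -402;  12·p + 4·q = -46.
Δ = 118·4 − 12² = 328.
p = ((-402)·4 − 12·(-46))/328 = -132/41; q = (118·(-46) − 12·(-402))/328 = -151/82.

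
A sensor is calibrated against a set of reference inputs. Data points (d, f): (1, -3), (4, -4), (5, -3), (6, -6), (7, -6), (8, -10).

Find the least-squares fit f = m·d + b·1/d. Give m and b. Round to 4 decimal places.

Compute the Gram sums: Σd·d = 191, Σd·1/d = 6, Σ1/d·1/d = 822949/705600.
For Xᵀf: Σd·f = -192, Σ1/d·f = -1079/140.
Normal equations: [[191, 6]; [6, 822949/705600]]·[m, b]ᵀ = [-192, -1079/140]ᵀ.
Determinant 191·(822949/705600) − 6² = 131781659/705600.
m = ((-192)·(822949/705600) − 6·(-1079/140))/(131781659/705600) = -125377248/131781659; b = (191·(-1079/140) − 6·(-192))/(131781659/705600) = -225837360/131781659.

m = -0.9514, b = -1.7137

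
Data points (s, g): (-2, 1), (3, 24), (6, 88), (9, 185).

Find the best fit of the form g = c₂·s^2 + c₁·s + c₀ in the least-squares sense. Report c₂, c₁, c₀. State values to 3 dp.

Entries of MᵀM: Σs^2·s^2 = 7954, Σs^2·s = 964, Σs^2 = 130, Σs·s = 130, Σs = 16, Σ1 = 4.
For Mᵀg: Σs^2·g = 18373, Σs·g = 2263, Σg = 298.
MᵀM·[c₂, c₁, c₀]ᵀ = Mᵀg becomes [[7954, 964, 130]; [964, 130, 16]; [130, 16, 4]]·[c₂, c₁, c₀]ᵀ = [18373, 2263, 298]ᵀ.
Solving the 3×3 system (Gaussian elimination) gives c₂ = 5438/2721, c₁ = 15143/5442, c₀ = -2871/1814.

c₂ = 1.999, c₁ = 2.783, c₀ = -1.583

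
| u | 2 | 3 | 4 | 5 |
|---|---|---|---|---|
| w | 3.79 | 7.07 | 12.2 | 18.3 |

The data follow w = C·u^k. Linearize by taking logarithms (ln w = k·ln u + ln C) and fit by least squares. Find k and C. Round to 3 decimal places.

k = 1.725, C = 1.116

Taking logs, ln w = k·ln u + ln C, so regress ln w on ln u.
AᵀA = [[6.1995, 4.7875]; [4.7875, 4]], rhs = [11.2185, 8.6966]ᵀ  (here Σln u = 4.7875, Σ(ln u)² = 6.1995, Σln w = 8.6966, Σln u·ln w = 11.2185).
Δ = 6.1995·4 − (4.7875)² = 1.8779; k = (11.2185·4 − 4.7875·8.6966)/1.8779 = 1.72483, ln C = (6.1995·8.6966 − 4.7875·11.2185)/1.8779 = 0.10974, so C = exp(0.10974) = 1.11599.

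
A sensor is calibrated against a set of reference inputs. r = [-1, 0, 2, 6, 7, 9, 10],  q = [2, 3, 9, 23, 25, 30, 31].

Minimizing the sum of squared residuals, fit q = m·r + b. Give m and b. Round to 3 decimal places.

m = 2.851, b = 4.129

XᵀX·[m, b]ᵀ = Xᵀq reads: 271·m + 33·b = 909;  33·m + 7·b = 123.
(Σr·r = 271, Σr = 33, Σ1 = 7, Σr·q = 909, Σq = 123.)
Eliminating b: 7·(row 1) − 33·(row 2) gives 808·m = 7·909 − 33·123 = 2304, so m = 288/101.
Then b = (123 − 33·(288/101))/7 = 417/101.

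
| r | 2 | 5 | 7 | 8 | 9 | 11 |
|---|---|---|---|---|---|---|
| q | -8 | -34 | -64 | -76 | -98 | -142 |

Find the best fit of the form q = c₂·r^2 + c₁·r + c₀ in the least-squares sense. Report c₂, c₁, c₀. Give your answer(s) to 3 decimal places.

c₂ = -1.029, c₁ = -1.467, c₀ = -1.061

Sums needed: Σr^2·r^2 = 28340, Σr^2·r = 3048, Σr^2 = 344, Σr·r = 344, Σr = 42, Σ1 = 6.
And Σr^2·q = -34002, Σr·q = -3686, Σq = -422.
Row-reducing yields c₂ = -3283/3190, c₁ = -11698/7975, c₀ = -769/725.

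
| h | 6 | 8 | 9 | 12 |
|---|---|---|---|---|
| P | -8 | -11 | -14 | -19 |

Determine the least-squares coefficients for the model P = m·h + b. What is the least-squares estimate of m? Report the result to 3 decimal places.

XᵀX·[m, b]ᵀ = XᵀP reads: 325·m + 35·b = -490;  35·m + 4·b = -52.
(Σh·h = 325, Σh = 35, Σ1 = 4, Σh·P = -490, ΣP = -52.)
Δ = 325·4 − 35² = 75.
m = ((-490)·4 − 35·(-52))/75 = -28/15; b = (325·(-52) − 35·(-490))/75 = 10/3.

m = -1.867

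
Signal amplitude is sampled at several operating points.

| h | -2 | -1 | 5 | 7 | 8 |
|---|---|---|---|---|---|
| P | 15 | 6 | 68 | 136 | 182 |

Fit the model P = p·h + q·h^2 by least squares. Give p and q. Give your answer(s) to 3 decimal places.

p = -1.727, q = 3.047

Sums needed: Σh·h = 143, Σh·h^2 = 971, Σh^2·h^2 = 7139.
Moment sums: Σh·P = 2712, Σh^2·P = 20078.
XᵀX·[p, q]ᵀ = XᵀP becomes [[143, 971]; [971, 7139]]·[p, q]ᵀ = [2712, 20078]ᵀ.
Δ = 143·7139 − 971² = 78036.
p = (2712·7139 − 971·20078)/78036 = -67385/39018; q = (143·20078 − 971·2712)/78036 = 118901/39018.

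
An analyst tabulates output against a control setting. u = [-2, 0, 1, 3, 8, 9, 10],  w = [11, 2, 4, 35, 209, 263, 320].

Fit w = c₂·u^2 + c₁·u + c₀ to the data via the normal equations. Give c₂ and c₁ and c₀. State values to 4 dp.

c₂ = 3.0269, c₁ = 1.6814, c₀ = 1.6104

With design matrix A, AᵀA = [[20755, 2261, 259]; [2261, 259, 29]; [259, 29, 7]] and Aᵀw = [67042, 7326, 844]ᵀ.
Inverting the 3×3 Gram matrix, [c₂, c₁, c₀]ᵀ = [6865/2268, 4903/2916, 1174/729]ᵀ.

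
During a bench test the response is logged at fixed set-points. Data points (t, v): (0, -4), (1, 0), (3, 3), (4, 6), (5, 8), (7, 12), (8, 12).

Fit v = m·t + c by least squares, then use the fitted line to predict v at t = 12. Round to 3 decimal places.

v̂ = 21.440

The normal equations are: 164·m + 28·c = 253;  28·m + 7·c = 37.
Δ = 164·7 − 28² = 364.
m = (253·7 − 28·37)/364 = 105/52; c = (164·37 − 28·253)/364 = -254/91.
At t = 12: v̂ = (105/52)·(12) + (-254/91)·(1) = 1951/91.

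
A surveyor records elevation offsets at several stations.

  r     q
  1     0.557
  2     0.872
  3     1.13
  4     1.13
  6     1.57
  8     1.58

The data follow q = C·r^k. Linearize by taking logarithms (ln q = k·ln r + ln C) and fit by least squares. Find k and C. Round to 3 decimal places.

Let Y = ln q. Fitting Y = k·ln r + ln C by least squares:
Σln r = 7.0493, Σ(ln r)² = 11.1437, Σln q = 0.4308, Σln r·ln q = 1.9682.
Normal system: [[11.1437, 7.0493]; [7.0493, 6]]·[k, ln C]ᵀ = [1.9682, 0.4308]ᵀ.
Slope k = (n·Σln r·ln q − Σln r·Σln q)/(n·Σ(ln r)² − (Σln r)²) = (6·1.9682 − 7.0493·0.4308)/17.1702 = 0.51091; ln C = (Σln q − k·Σln r)/n = -0.52845, so C = exp(-0.52845) = 0.58952.

k = 0.511, C = 0.590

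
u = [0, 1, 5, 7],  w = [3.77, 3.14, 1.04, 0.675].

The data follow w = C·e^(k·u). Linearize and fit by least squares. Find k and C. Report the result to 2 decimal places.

k = -0.25, C = 3.87

Let Y = ln w. Fitting Y = k·u + ln C by least squares:
Σu = 13.0000, Σ(u)² = 75.0000, Σln w = 2.1175, Σu·ln w = -1.4110.
Equations: 75.0000·k + 13.0000·ln C = -1.4110;  13.0000·k + 4·ln C = 2.1175.
Δ = 75.0000·4 − (13.0000)² = 131.0000; k = (-1.4110·4 − 13.0000·2.1175)/131.0000 = -0.25321, ln C = (75.0000·2.1175 − 13.0000·-1.4110)/131.0000 = 1.35232, so C = exp(1.35232) = 3.86637.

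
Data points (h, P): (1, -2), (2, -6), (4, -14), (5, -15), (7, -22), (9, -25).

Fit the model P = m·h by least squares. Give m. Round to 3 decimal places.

m = -2.977

Compute the Gram sums: Σh·h = 176.
Moment sums: Σh·P = -524.
MᵀM·[m]ᵀ = MᵀP becomes [[176]]·[m]ᵀ = [-524]ᵀ.
Hence m = -524 / 176 ≈ -2.97727.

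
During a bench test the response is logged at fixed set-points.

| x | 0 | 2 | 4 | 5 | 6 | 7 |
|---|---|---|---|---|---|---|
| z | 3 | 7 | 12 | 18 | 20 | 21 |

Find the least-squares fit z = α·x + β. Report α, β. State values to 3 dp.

α = 2.794, β = 2.324

The normal system MᵀM·[α, β]ᵀ = Mᵀz is [[130, 24]; [24, 6]]·[α, β]ᵀ = [419, 81]ᵀ.
Δ = 130·6 − 24² = 204.
α = (419·6 − 24·81)/204 = 95/34; β = (130·81 − 24·419)/204 = 79/34.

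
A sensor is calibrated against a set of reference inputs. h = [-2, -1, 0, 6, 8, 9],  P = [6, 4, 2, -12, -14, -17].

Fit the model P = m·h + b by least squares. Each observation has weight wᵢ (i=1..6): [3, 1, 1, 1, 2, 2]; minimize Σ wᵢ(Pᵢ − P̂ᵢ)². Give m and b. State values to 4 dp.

m = -2.0730, b = 1.8409

MᵀWM·[m, b]ᵀ = MᵀWP reads: 339·m + 33·b = -642;  33·m + 10·b = -50.
(Σwᵢ·h·h = 339, Σwᵢ·h = 33, Σwᵢ·1 = 10, Σwᵢ·h·P = -642, Σwᵢ·P = -50.)
Eliminating b: 10·(row 1) − 33·(row 2) gives 2301·m = 10·(-642) − 33·(-50) = -4770, so m = -1590/767.
Then b = ((-50) − 33·(-1590/767))/10 = 1412/767.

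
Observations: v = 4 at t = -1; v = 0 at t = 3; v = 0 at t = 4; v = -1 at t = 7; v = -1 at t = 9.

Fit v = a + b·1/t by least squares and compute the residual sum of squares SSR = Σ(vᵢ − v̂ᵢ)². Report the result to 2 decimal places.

The normal system AᵀA·[a, b]ᵀ = Aᵀv is [[5, -41/252]; [-41/252, 76609/63504]]·[a, b]ᵀ = [2, -268/63]ᵀ.
det = 5·(76609/63504) − (-41/252)² = 95341/15876.
a = (2·(76609/63504) − (-41/252)·(-268/63))/(95341/15876) = 54633/190682; b = (5·(-268/63) − (-41/252)·2)/(95341/15876) = -332514/95341.
Residuals: 43067/190682, 167043/190682, 55812/95341, -150311/190682, -171423/190682; SSR = 247001/95341.

SSR = 2.59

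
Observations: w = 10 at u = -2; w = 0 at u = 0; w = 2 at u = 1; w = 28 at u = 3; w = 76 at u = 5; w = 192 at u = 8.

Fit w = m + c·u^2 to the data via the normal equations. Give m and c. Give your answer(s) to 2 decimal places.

m = -0.40, c = 3.01

Compute the Gram sums: Σ1 = 6, Σu^2 = 103, Σu^2·u^2 = 4819.
For Xᵀw: Σw = 308, Σu^2·w = 14482.
So XᵀX·[m, c]ᵀ = Xᵀw: [[6, 103]; [103, 4819]]·[m, c]ᵀ = [308, 14482]ᵀ.
Eliminating c: 4819·(row 1) − 103·(row 2) gives 18305·m = 4819·308 − 103·14482 = -7394, so m = -7394/18305.
Then c = (14482 − 103·(-7394/18305))/4819 = 55168/18305.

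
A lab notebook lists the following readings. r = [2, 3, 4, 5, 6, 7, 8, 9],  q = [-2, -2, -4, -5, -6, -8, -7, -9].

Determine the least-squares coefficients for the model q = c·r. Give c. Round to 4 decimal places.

c = -0.9859

Sums needed: Σr·r = 284.
For Aᵀq: Σr·q = -280.
Normal equations: [[284]]·[c]ᵀ = [-280]ᵀ.
Hence c = -280 / 284 ≈ -0.985915.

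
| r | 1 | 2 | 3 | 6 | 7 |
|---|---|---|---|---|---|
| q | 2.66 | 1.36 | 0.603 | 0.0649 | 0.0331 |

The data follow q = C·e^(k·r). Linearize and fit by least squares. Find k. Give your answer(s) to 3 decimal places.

Taking logs, ln q = k·r + ln C, so regress ln q on r.
Sums: Σr = 19.0000, Σ(r)² = 99.0000, Σln q = -5.3632, Σr·ln q = -40.1912.
Normal system: [[99.0000, 19.0000]; [19.0000, 5]]·[k, ln C]ᵀ = [-40.1912, -5.3632]ᵀ.
Solving (det = 134.0000): k = -0.73922, ln C = 1.73642.

k = -0.739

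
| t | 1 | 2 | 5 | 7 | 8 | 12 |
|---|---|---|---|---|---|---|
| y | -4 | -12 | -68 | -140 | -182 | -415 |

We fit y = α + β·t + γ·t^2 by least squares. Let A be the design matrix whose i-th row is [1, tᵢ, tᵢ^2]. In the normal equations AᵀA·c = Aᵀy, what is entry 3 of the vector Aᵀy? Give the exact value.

-80020

Entry 3 ↔ basis t^2, so (Aᵀy)_{3} = Σᵢ (t^2)·yᵢ = (1)·(-4) + (4)·(-12) + (25)·(-68) + (49)·(-140) + (64)·(-182) + (144)·(-415) = -80020.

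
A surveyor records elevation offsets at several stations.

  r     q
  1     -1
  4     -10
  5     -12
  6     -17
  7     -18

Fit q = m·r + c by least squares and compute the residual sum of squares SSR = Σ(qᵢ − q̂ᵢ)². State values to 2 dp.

SSR = 2.71

Forming XᵀX = [[127, 23]; [23, 5]] and Xᵀq = [-329, -58]ᵀ gives XᵀX·[m, c]ᵀ = Xᵀq.
Eliminating c: 5·(row 1) − 23·(row 2) gives 106·m = 5·(-329) − 23·(-58) = -311, so m = -311/106.
Then c = ((-58) − 23·(-311/106))/5 = 201/106.
Residuals: 2/53, -17/106, 41/53, -137/106, 34/53; SSR = 287/106.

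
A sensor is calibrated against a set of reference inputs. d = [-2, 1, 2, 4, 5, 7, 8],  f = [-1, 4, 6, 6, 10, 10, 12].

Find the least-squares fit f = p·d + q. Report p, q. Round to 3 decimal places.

p = 1.223, q = 2.347

Entries of XᵀX: Σd·d = 163, Σd = 25, Σ1 = 7.
Right-hand side: Σd·f = 258, Σf = 47.
Normal equations: [[163, 25]; [25, 7]]·[p, q]ᵀ = [258, 47]ᵀ.
Δ = 163·7 − 25² = 516.
p = (258·7 − 25·47)/516 = 631/516; q = (163·47 − 25·258)/516 = 1211/516.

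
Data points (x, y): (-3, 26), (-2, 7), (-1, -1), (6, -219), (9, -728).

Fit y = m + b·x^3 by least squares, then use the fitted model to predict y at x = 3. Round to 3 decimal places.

ŷ = -28.652

With design matrix A, AᵀA = [[5, 909]; [909, 578891]] and Aᵀy = [-915, -578773]ᵀ.
Eliminating b: 578891·(row 1) − 909·(row 2) gives 2068174·m = 578891·(-915) − 909·(-578773) = -3580608, so m = -1790304/1034087.
Then b = ((-578773) − 909·(-1790304/1034087))/578891 = -1031065/1034087.
At x = 3: ŷ = (-1790304/1034087)·(1) + (-1031065/1034087)·(27) = -29629059/1034087.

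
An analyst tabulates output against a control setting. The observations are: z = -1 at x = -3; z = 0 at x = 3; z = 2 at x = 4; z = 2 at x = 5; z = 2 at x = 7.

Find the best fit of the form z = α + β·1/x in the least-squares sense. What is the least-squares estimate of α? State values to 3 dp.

Forming MᵀM = [[5, 83/140]; [83/140, 60881/176400]] and Mᵀz = [5, 319/210]ᵀ gives MᵀM·[α, β]ᵀ = Mᵀz.
Δ = 5·(60881/176400) − (83/140)² = 60601/44100.
α = (5·(60881/176400) − (83/140)·(319/210))/(60601/44100) = 145543/242404; β = (5·(319/210) − (83/140)·5)/(60601/44100) = 204225/60601.

α = 0.600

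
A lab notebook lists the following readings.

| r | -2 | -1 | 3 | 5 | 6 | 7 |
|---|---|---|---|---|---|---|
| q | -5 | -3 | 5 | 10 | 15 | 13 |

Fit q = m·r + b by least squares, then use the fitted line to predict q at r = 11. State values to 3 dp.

Entries of MᵀM: Σr·r = 124, Σr = 18, Σ1 = 6.
For Mᵀq: Σr·q = 259, Σq = 35.
MᵀM·[m, b]ᵀ = Mᵀq becomes [[124, 18]; [18, 6]]·[m, b]ᵀ = [259, 35]ᵀ.
det = 124·6 − 18² = 420.
m = (259·6 − 18·35)/420 = 11/5; b = (124·35 − 18·259)/420 = -23/30.
At r = 11: q̂ = (11/5)·(11) + (-23/30)·(1) = 703/30.

q̂ = 23.433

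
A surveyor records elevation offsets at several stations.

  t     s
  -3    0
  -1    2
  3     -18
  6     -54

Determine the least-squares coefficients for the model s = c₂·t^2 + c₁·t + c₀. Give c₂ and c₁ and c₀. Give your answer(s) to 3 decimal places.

Entries of MᵀM: Σt^2·t^2 = 1459, Σt^2·t = 215, Σt^2 = 55, Σt·t = 55, Σt = 5, Σ1 = 4.
For Mᵀs: Σt^2·s = -2104, Σt·s = -380, Σs = -70.
Normal equations: [[1459, 215, 55]; [215, 55, 5]; [55, 5, 4]]·[c₂, c₁, c₀]ᵀ = [-2104, -380, -70]ᵀ.
Inverting the 3×3 Gram matrix, [c₂, c₁, c₀]ᵀ = [-1, -3, 0]ᵀ.

c₂ = -1.000, c₁ = -3.000, c₀ = 0.000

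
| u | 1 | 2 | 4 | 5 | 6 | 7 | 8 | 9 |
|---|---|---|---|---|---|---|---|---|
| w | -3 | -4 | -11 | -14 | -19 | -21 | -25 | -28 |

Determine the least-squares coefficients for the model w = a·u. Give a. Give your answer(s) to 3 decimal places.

a = -3.036

MᵀM·[a]ᵀ = Mᵀw reads: 276·a = -838.
(Σu·u = 276, Σu·w = -838.)
Hence a = -838 / 276 ≈ -3.03623.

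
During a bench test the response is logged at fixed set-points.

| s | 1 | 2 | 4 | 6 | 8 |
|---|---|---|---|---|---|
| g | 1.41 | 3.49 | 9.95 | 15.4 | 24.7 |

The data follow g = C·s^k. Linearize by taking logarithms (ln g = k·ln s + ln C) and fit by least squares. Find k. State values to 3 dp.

k = 1.372

Taking logs, ln g = k·ln s + ln C, so regress ln g on ln s.
Sums: Σln s = 5.9506, Σ(ln s)² = 9.9367, Σln g = 9.8322, Σln s·ln g = 15.6192.
Normal system: [[9.9367, 5.9506]; [5.9506, 5]]·[k, ln C]ᵀ = [15.6192, 9.8322]ᵀ.
Solving (det = 14.2736): k = 1.37231, ln C = 0.33323.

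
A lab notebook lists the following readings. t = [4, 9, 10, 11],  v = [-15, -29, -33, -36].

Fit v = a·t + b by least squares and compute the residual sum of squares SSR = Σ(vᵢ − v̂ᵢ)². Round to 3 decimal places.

Entries of XᵀX: Σt·t = 318, Σt = 34, Σ1 = 4.
Right-hand side: Σt·v = -1047, Σv = -113.
Δ = 318·4 − 34² = 116.
a = ((-1047)·4 − 34·(-113))/116 = -173/58; b = (318·(-113) − 34·(-1047))/116 = -84/29.
Residuals: -5/29, 43/58, -8/29, -17/58; SSR = 43/58.

SSR = 0.741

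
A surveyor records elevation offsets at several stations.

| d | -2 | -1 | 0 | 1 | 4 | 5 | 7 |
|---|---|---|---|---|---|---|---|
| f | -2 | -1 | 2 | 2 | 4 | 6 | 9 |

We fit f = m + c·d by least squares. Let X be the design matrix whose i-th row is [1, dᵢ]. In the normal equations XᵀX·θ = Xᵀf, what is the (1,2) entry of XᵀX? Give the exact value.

Row 1 ↔ basis 1, column 2 ↔ basis d, so (XᵀX)_{1,2} = Σᵢ d = (1)·(-2) + (1)·(-1) + (1)·(0) + (1)·(1) + (1)·(4) + (1)·(5) + (1)·(7) = 14.

14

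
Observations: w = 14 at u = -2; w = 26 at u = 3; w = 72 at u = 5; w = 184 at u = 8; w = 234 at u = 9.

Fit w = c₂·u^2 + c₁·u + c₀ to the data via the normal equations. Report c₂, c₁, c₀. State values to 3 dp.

c₂ = 2.928, c₁ = -0.527, c₀ = 1.246

Sums needed: Σu^2·u^2 = 11379, Σu^2·u = 1385, Σu^2 = 183, Σu·u = 183, Σu = 23, Σ1 = 5.
Moment sums: Σu^2·w = 32820, Σu·w = 3988, Σw = 530.
MᵀM·[c₂, c₁, c₀]ᵀ = Mᵀw becomes [[11379, 1385, 183]; [1385, 183, 23]; [183, 23, 5]]·[c₂, c₁, c₀]ᵀ = [32820, 3988, 530]ᵀ.
Solving the 3×3 system (Gaussian elimination) gives c₂ = 242773/82903, c₁ = -43713/82903, c₀ = 103306/82903.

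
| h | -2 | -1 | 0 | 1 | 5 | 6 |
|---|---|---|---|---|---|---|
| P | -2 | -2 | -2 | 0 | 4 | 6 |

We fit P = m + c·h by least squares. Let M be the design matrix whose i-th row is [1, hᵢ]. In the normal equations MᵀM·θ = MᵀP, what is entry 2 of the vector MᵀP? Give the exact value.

62

Entry 2 ↔ basis h, so (MᵀP)_{2} = Σᵢ (h)·Pᵢ = (-2)·(-2) + (-1)·(-2) + (0)·(-2) + (1)·(0) + (5)·(4) + (6)·(6) = 62.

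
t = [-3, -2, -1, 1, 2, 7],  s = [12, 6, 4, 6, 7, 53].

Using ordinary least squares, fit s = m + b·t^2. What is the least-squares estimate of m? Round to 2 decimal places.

With design matrix A, AᵀA = [[6, 68]; [68, 2516]] and Aᵀs = [88, 2767]ᵀ.
det = 6·2516 − 68² = 10472.
m = (88·2516 − 68·2767)/10472 = 489/154; b = (6·2767 − 68·88)/10472 = 5309/5236.

m = 3.18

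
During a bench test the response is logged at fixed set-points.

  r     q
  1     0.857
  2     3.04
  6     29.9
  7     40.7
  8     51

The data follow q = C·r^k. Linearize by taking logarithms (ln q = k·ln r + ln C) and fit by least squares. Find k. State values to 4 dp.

k = 1.9943

Let Y = ln q. Fitting Y = k·ln r + ln C by least squares:
Σln r = 6.5103, Σ(ln r)² = 11.8015, Σln q = 11.9935, Σln r·ln q = 22.2468.
Equations: 11.8015·k + 6.5103·ln C = 22.2468;  6.5103·k + 5·ln C = 11.9935.
Δ = 11.8015·5 − (6.5103)² = 16.6240; k = (22.2468·5 − 6.5103·11.9935)/16.6240 = 1.99432, ln C = (11.8015·11.9935 − 6.5103·22.2468)/16.6240 = -0.19801.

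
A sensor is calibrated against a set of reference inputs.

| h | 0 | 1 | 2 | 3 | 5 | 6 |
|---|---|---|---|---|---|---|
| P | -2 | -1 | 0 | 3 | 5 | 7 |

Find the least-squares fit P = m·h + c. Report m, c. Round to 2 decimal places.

Sums needed: Σh·h = 75, Σh = 17, Σ1 = 6.
For XᵀP: Σh·P = 75, ΣP = 12.
det = 75·6 − 17² = 161.
m = (75·6 − 17·12)/161 = 246/161; c = (75·12 − 17·75)/161 = -375/161.

m = 1.53, c = -2.33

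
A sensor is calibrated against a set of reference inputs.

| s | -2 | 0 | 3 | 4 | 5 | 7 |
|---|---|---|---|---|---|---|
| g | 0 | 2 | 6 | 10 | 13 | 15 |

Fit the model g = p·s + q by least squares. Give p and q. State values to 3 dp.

Normal-equation sums: Σs·s = 103, Σs = 17, Σ1 = 6.
Right-hand side: Σs·g = 228, Σg = 46.
Δ = 103·6 − 17² = 329.
p = (228·6 − 17·46)/329 = 586/329; q = (103·46 − 17·228)/329 = 862/329.

p = 1.781, q = 2.620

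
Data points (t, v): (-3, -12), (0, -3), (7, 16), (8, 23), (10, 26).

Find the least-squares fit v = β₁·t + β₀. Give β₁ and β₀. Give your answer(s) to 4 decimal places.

Setting ∂/∂β₁ … = 0 gives: 222·β₁ + 22·β₀ = 592;  22·β₁ + 5·β₀ = 50.
Determinant 222·5 − 22² = 626.
β₁ = (592·5 − 22·50)/626 = 930/313; β₀ = (222·50 − 22·592)/626 = -962/313.

β₁ = 2.9712, β₀ = -3.0735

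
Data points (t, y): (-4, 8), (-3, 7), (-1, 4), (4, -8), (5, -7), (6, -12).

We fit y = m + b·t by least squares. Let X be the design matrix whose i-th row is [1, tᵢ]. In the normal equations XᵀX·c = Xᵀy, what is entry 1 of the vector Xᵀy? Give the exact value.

Entry 1 ↔ basis 1, so (Xᵀy)_{1} = Σᵢ yᵢ = (1)·(8) + (1)·(7) + (1)·(4) + (1)·(-8) + (1)·(-7) + (1)·(-12) = -8.

-8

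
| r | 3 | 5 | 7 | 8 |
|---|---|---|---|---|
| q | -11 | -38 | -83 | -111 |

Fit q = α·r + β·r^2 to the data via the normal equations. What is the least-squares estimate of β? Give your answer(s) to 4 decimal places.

β = -2.0650

The normal system MᵀM·[α, β]ᵀ = Mᵀq is [[147, 1007]; [1007, 7203]]·[α, β]ᵀ = [-1692, -12220]ᵀ.
Determinant 147·7203 − 1007² = 44792.
α = ((-1692)·7203 − 1007·(-12220))/44792 = 14758/5599; β = (147·(-12220) − 1007·(-1692))/44792 = -11562/5599.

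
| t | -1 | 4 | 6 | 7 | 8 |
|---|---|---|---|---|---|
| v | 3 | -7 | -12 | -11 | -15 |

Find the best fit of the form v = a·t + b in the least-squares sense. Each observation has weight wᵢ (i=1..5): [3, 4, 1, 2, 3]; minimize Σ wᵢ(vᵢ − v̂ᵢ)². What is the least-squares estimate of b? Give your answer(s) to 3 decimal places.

With design matrix A, AᵀWA = [[393, 57]; [57, 13]] and AᵀWv = [-707, -98]ᵀ.
Eliminating b: 13·(row 1) − 57·(row 2) gives 1860·a = 13·(-707) − 57·(-98) = -3605, so a = -721/372.
Then b = ((-98) − 57·(-721/372))/13 = 119/124.

b = 0.960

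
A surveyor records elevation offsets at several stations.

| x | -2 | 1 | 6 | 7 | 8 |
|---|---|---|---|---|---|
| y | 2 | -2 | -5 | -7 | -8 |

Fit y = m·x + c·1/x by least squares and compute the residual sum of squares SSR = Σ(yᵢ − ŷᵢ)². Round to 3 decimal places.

SSR = 0.977

MᵀM·[m, c]ᵀ = Mᵀy reads: 154·m + 5·c = -149;  5·m + (37081/28224)·c = -35/6.
Eliminating c: (37081/28224)·(row 1) − 5·(row 2) gives (357491/2016)·m = (37081/28224)·(-149) − 5·(-35/6) = -4701869/28224, so m = -4701869/5004874.
Then c = ((-35/6) − 5·(-4701869/5004874))/(37081/28224) = -309120/357491.
Residuals: -778915/2502437, -980199/5004874, 1954062/2502437, -214685/714982, -941540/2502437; SSR = 4888323/5004874.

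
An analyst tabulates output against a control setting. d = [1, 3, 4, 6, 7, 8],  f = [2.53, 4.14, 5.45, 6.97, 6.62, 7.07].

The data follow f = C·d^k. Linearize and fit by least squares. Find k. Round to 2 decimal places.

Linearized form: ln f = k·ln d + ln C. From the 6 transformed points,
Σln d = 8.3020, Σ(ln d)² = 14.4498, Σln f = 9.8321, Σln d·ln f = 15.1354.
Equations: 14.4498·k + 8.3020·ln C = 15.1354;  8.3020·k + 6·ln C = 9.8321.
Δ = 14.4498·6 − (8.3020)² = 17.7753; k = (15.1354·6 − 8.3020·9.8321)/17.7753 = 0.51678, ln C = (14.4498·9.8321 − 8.3020·15.1354)/17.7753 = 0.92363.

k = 0.52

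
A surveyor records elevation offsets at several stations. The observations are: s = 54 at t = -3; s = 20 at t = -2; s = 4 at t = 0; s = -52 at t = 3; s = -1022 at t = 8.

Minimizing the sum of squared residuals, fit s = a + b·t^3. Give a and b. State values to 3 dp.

a = 2.477, b = -2.001

With design matrix X, XᵀX = [[5, 504]; [504, 263666]] and Xᵀs = [-996, -526286]ᵀ.
det = 5·263666 − 504² = 1064314.
a = ((-996)·263666 − 504·(-526286))/1064314 = 1318404/532157; b = (5·(-526286) − 504·(-996))/1064314 = -1064723/532157.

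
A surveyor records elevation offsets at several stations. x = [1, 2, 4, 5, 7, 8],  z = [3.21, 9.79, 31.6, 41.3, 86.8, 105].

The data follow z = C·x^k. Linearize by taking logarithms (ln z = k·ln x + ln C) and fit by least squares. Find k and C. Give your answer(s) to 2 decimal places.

Linearized form: ln z = k·ln x + ln C. From the 6 transformed points,
AᵀA = [[13.1032, 7.7142]; [7.7142, 6]], rhs = [30.7203, 19.7392]ᵀ  (here Σln x = 7.7142, Σ(ln x)² = 13.1032, Σln z = 19.7392, Σln x·ln z = 30.7203).
Slope k = (n·Σln x·ln z − Σln x·Σln z)/(n·Σ(ln x)² − (Σln x)²) = (6·30.7203 − 7.7142·19.7392)/19.1098 = 1.67710; ln C = (Σln z − k·Σln x)/n = 1.13362, so C = exp(1.13362) = 3.10687.

k = 1.68, C = 3.11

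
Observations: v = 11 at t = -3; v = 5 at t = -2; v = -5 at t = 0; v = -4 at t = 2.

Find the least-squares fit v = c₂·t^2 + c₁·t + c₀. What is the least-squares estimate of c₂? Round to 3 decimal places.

c₂ = 1.077

With design matrix M, MᵀM = [[113, -27, 17]; [-27, 17, -3]; [17, -3, 4]] and Mᵀv = [103, -51, 7]ᵀ.
Row-reducing yields c₂ = 857/796, c₁ = -1641/796, c₀ = -870/199.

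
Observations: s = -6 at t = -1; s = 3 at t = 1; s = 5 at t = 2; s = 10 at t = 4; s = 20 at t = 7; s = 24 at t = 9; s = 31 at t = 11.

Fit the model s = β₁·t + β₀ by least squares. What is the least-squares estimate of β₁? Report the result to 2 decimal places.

β₁ = 2.95

Sums needed: Σt·t = 273, Σt = 33, Σ1 = 7.
For Aᵀs: Σt·s = 756, Σs = 87.
Normal equations: [[273, 33]; [33, 7]]·[β₁, β₀]ᵀ = [756, 87]ᵀ.
Δ = 273·7 − 33² = 822.
β₁ = (756·7 − 33·87)/822 = 807/274; β₀ = (273·87 − 33·756)/822 = -399/274.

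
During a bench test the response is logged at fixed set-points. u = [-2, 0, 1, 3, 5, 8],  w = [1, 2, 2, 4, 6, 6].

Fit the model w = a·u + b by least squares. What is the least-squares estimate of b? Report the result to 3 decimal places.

b = 2.069

Normal-equation sums: Σu·u = 103, Σu = 15, Σ1 = 6.
For Xᵀw: Σu·w = 90, Σw = 21.
Determinant 103·6 − 15² = 393.
a = (90·6 − 15·21)/393 = 75/131; b = (103·21 − 15·90)/393 = 271/131.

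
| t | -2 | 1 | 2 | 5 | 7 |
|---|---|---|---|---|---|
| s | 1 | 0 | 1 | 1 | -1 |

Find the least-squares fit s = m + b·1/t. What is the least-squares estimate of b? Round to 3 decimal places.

b = -0.400

From the data, Σ1 = 5, Σ1/t = 47/35, Σ1/t·1/t = 3823/2450.
Moment sums: Σs = 2, Σ1/t·s = 2/35.
Normal equations: [[5, 47/35]; [47/35, 3823/2450]]·[m, b]ᵀ = [2, 2/35]ᵀ.
Determinant 5·(3823/2450) − (47/35)² = 14697/2450.
m = (2·(3823/2450) − (47/35)·(2/35))/(14697/2450) = 2486/4899; b = (5·(2/35) − (47/35)·2)/(14697/2450) = -1960/4899.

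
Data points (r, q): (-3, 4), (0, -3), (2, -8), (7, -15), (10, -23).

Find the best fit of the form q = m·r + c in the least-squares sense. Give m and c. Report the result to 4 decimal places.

The normal equations are: 162·m + 16·c = -363;  16·m + 5·c = -45.
det = 162·5 − 16² = 554.
m = ((-363)·5 − 16·(-45))/554 = -1095/554; c = (162·(-45) − 16·(-363))/554 = -741/277.

m = -1.9765, c = -2.6751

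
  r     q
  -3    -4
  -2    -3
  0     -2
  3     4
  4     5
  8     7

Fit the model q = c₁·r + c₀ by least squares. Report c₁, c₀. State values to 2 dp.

c₁ = 1.11, c₀ = -0.68

Setting ∂/∂c₁ … = 0 gives: 102·c₁ + 10·c₀ = 106;  10·c₁ + 6·c₀ = 7.
(Σr·r = 102, Σr = 10, Σ1 = 6, Σr·q = 106, Σq = 7.)
Δ = 102·6 − 10² = 512.
c₁ = (106·6 − 10·7)/512 = 283/256; c₀ = (102·7 − 10·106)/512 = -173/256.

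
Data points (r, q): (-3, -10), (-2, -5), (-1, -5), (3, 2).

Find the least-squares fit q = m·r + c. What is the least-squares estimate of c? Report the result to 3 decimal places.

c = -3.145

XᵀX·[m, c]ᵀ = Xᵀq reads: 23·m + (-3)·c = 51;  (-3)·m + 4·c = -18.
(Σr·r = 23, Σr = -3, Σ1 = 4, Σr·q = 51, Σq = -18.)
Δ = 23·4 − (-3)² = 83.
m = (51·4 − (-3)·(-18))/83 = 150/83; c = (23·(-18) − (-3)·51)/83 = -261/83.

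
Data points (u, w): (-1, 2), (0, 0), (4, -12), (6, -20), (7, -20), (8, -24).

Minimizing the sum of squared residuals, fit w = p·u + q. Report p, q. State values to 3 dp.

p = -2.943, q = -0.562

Sums needed: Σu·u = 166, Σu = 24, Σ1 = 6.
And Σu·w = -502, Σw = -74.
Δ = 166·6 − 24² = 420.
p = ((-502)·6 − 24·(-74))/420 = -103/35; q = (166·(-74) − 24·(-502))/420 = -59/105.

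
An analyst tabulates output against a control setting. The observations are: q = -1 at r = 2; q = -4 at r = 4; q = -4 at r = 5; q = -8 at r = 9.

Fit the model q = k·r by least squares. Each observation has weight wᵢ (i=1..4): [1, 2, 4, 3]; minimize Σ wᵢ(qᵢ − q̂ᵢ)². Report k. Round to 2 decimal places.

k = -0.87

Compute the Gram sums: Σwᵢ·r·r = 379.
Moment sums: Σwᵢ·r·q = -330.
Hence k = -330 / 379 ≈ -0.870712.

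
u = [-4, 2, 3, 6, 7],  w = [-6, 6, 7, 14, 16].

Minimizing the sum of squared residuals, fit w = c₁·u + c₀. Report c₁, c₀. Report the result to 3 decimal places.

c₁ = 1.997, c₀ = 1.807

From the data, Σu·u = 114, Σu = 14, Σ1 = 5.
And Σu·w = 253, Σw = 37.
Δ = 114·5 − 14² = 374.
c₁ = (253·5 − 14·37)/374 = 747/374; c₀ = (114·37 − 14·253)/374 = 338/187.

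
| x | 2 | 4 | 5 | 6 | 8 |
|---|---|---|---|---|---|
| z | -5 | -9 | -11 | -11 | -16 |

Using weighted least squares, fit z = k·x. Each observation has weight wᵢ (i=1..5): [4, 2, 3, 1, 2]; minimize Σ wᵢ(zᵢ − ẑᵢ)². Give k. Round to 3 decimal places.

With design matrix A, AᵀWA = [[287]] and AᵀWz = [-599]ᵀ.
k = (-599)/287 = -2.08711.

k = -2.087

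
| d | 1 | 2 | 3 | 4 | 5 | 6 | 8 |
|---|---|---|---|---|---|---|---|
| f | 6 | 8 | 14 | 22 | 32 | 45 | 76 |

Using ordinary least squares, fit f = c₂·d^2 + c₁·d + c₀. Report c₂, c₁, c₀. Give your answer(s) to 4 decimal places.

Entries of XᵀX: Σd^2·d^2 = 6371, Σd^2·d = 953, Σd^2 = 155, Σd·d = 155, Σd = 29, Σ1 = 7.
Right-hand side: Σd^2·f = 7800, Σd·f = 1190, Σf = 203.
So XᵀX·[c₂, c₁, c₀]ᵀ = Xᵀf: [[6371, 953, 155]; [953, 155, 29]; [155, 29, 7]]·[c₂, c₁, c₀]ᵀ = [7800, 1190, 203]ᵀ.
Solving the 3×3 system (Gaussian elimination) gives c₂ = 11749/10164, c₁ = -3013/10164, c₀ = 1121/242.

c₂ = 1.1559, c₁ = -0.2964, c₀ = 4.6322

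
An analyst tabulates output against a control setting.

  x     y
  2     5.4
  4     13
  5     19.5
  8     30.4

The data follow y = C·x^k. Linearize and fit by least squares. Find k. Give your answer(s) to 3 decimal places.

Linearized form: ln y = k·ln x + ln C. From the 4 transformed points,
Σln x = 5.7683, Σ(ln x)² = 9.3166, Σln y = 10.6362, Σln x·ln y = 16.6055.
Normal system: [[9.3166, 5.7683]; [5.7683, 4]]·[k, ln C]ᵀ = [16.6055, 10.6362]ᵀ.
Slope k = (n·Σln x·ln y − Σln x·Σln y)/(n·Σ(ln x)² − (Σln x)²) = (4·16.6055 − 5.7683·10.6362)/3.9930 = 1.26949; ln C = (Σln y − k·Σln x)/n = 0.82835.

k = 1.269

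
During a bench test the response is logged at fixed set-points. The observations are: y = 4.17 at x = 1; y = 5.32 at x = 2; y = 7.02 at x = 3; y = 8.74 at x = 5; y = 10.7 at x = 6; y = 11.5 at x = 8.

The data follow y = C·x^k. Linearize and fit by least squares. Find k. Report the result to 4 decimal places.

With ln yᵢ as the transformed response and ln xᵢ as the regressor:
Σln x = 7.2724, Σ(ln x)² = 11.8122, Σln y = 12.0287, Σln x·ln y = 16.1143.
Normal system: [[11.8122, 7.2724]; [7.2724, 6]]·[k, ln C]ᵀ = [16.1143, 12.0287]ᵀ.
Δ = 11.8122·6 − (7.2724)² = 17.9853; k = (16.1143·6 − 7.2724·12.0287)/17.9853 = 0.51200, ln C = (11.8122·12.0287 − 7.2724·16.1143)/17.9853 = 1.38420.

k = 0.5120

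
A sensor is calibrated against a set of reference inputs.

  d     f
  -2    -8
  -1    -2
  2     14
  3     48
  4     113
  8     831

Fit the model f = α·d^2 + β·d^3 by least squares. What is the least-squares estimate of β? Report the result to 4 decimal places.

Entries of XᵀX: Σd^2·d^2 = 4466, Σd^2·d^3 = 34034, Σd^3·d^3 = 267098.
Moment sums: Σd^2·f = 55446, Σd^3·f = 434178.
XᵀX·[α, β]ᵀ = Xᵀf becomes [[4466, 34034]; [34034, 267098]]·[α, β]ᵀ = [55446, 434178]ᵀ.
Δ = 4466·267098 − 34034² = 34546512.
α = (55446·267098 − 34034·434178)/34546512 = 104813/110726; β = (4466·434178 − 34034·55446)/34546512 = 28133/18694.

β = 1.5049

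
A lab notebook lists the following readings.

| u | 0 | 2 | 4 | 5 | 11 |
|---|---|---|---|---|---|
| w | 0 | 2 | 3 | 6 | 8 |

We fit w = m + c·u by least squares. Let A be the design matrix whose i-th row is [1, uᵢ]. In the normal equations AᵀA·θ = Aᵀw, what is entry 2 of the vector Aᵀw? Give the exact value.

134

Entry 2 ↔ basis u, so (Aᵀw)_{2} = Σᵢ (u)·wᵢ = (0)·(0) + (2)·(2) + (4)·(3) + (5)·(6) + (11)·(8) = 134.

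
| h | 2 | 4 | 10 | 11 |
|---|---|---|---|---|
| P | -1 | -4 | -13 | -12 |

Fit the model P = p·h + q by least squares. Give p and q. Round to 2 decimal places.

p = -1.32, q = 1.40

The normal equations are: 241·p + 27·q = -280;  27·p + 4·q = -30.
Determinant 241·4 − 27² = 235.
p = ((-280)·4 − 27·(-30))/235 = -62/47; q = (241·(-30) − 27·(-280))/235 = 66/47.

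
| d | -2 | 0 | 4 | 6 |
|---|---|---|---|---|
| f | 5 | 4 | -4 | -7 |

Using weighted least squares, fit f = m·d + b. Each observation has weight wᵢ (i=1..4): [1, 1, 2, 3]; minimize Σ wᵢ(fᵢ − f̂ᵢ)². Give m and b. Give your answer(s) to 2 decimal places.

m = -1.61, b = 2.67

The normal equations are: 144·m + 24·b = -168;  24·m + 7·b = -20.
Δ = 144·7 − 24² = 432.
m = ((-168)·7 − 24·(-20))/432 = -29/18; b = (144·(-20) − 24·(-168))/432 = 8/3.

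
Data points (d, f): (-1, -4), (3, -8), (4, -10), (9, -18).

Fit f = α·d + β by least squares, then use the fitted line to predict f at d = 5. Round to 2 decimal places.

f̂ = -11.77

Normal-equation sums: Σd·d = 107, Σd = 15, Σ1 = 4.
Moment sums: Σd·f = -222, Σf = -40.
Eliminating β: 4·(row 1) − 15·(row 2) gives 203·α = 4·(-222) − 15·(-40) = -288, so α = -288/203.
Then β = ((-40) − 15·(-288/203))/4 = -950/203.
At d = 5: f̂ = (-288/203)·(5) + (-950/203)·(1) = -2390/203.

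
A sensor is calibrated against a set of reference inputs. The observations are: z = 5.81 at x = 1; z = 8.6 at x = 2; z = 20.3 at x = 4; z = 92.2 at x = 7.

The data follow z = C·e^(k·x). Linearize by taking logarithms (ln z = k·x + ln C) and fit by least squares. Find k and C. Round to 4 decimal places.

k = 0.4625, C = 3.4650

Linearized form: ln z = k·x + ln C. From the 4 transformed points,
Σx = 14.0000, Σ(x)² = 70.0000, Σln z = 11.4459, Σx·ln z = 49.7733.
Equations: 70.0000·k + 14.0000·ln C = 49.7733;  14.0000·k + 4·ln C = 11.4459.
Slope k = (n·Σx·ln z − Σx·Σln z)/(n·Σ(x)² − (Σx)²) = (4·49.7733 − 14.0000·11.4459)/84.0000 = 0.46250; ln C = (Σln z − k·Σx)/n = 1.24272, so C = exp(1.24272) = 3.46502.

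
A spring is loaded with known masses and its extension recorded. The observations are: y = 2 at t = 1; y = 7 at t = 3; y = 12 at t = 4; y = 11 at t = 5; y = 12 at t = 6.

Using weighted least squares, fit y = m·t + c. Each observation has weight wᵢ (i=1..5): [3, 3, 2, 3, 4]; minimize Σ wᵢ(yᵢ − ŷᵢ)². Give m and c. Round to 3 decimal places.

m = 2.019, c = 0.858

Entries of AᵀWA: Σwᵢ·t·t = 281, Σwᵢ·t = 59, Σwᵢ·1 = 15.
Right-hand side: Σwᵢ·t·y = 618, Σwᵢ·y = 132.
Eliminating c: 15·(row 1) − 59·(row 2) gives 734·m = 15·618 − 59·132 = 1482, so m = 741/367.
Then c = (132 − 59·(741/367))/15 = 315/367.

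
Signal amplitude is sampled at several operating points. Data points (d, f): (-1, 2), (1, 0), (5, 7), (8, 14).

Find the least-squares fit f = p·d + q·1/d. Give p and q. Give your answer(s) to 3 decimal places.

Compute the Gram sums: Σd·d = 91, Σd·1/d = 4, Σ1/d·1/d = 3289/1600.
For Aᵀf: Σd·f = 145, Σ1/d·f = 23/20.
Eliminating q: (3289/1600)·(row 1) − 4·(row 2) gives (273699/1600)·p = (3289/1600)·145 − 4·(23/20) = 93909/320, so p = 156515/91233.
Then q = ((23/20) − 4·(156515/91233))/(3289/1600) = -253520/91233.

p = 1.716, q = -2.779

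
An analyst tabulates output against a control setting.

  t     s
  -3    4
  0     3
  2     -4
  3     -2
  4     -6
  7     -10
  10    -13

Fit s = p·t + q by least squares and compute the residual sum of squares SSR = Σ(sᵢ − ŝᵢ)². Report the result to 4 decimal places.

Normal-equation sums: Σt·t = 187, Σt = 23, Σ1 = 7.
Right-hand side: Σt·s = -250, Σs = -28.
Δ = 187·7 − 23² = 780.
p = ((-250)·7 − 23·(-28))/780 = -553/390; q = (187·(-28) − 23·(-250))/780 = 257/390.
Residuals: -178/195, 913/390, -237/130, 311/195, -77/78, -11/15, 203/390; SSR = 2723/195.

SSR = 13.9641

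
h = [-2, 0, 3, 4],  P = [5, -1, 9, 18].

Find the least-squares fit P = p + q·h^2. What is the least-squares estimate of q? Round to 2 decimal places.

q = 1.15

The normal system XᵀX·[p, q]ᵀ = XᵀP is [[4, 29]; [29, 353]]·[p, q]ᵀ = [31, 389]ᵀ.
Determinant 4·353 − 29² = 571.
p = (31·353 − 29·389)/571 = -338/571; q = (4·389 − 29·31)/571 = 657/571.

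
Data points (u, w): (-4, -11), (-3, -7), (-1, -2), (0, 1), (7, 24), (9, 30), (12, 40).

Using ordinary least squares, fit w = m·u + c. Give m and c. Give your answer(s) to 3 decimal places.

m = 3.174, c = 1.647

Entries of XᵀX: Σu·u = 300, Σu = 20, Σ1 = 7.
For Xᵀw: Σu·w = 985, Σw = 75.
Normal equations: [[300, 20]; [20, 7]]·[m, c]ᵀ = [985, 75]ᵀ.
Eliminating c: 7·(row 1) − 20·(row 2) gives 1700·m = 7·985 − 20·75 = 5395, so m = 1079/340.
Then c = (75 − 20·(1079/340))/7 = 28/17.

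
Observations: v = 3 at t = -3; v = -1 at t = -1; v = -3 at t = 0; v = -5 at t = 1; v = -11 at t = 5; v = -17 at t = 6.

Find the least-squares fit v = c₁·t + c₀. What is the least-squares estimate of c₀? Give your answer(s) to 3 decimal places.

c₀ = -2.957

With design matrix M, MᵀM = [[72, 8]; [8, 6]] and Mᵀv = [-170, -34]ᵀ.
Determinant 72·6 − 8² = 368.
c₁ = ((-170)·6 − 8·(-34))/368 = -187/92; c₀ = (72·(-34) − 8·(-170))/368 = -68/23.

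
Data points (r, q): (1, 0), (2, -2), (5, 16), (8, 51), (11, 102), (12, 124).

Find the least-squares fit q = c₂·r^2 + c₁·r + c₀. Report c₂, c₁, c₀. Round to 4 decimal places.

c₂ = 1.0058, c₁ = -1.6772, c₀ = -0.7781

The normal system MᵀM·[c₂, c₁, c₀]ᵀ = Mᵀq is [[40115, 3705, 359]; [3705, 359, 39]; [359, 39, 6]]·[c₂, c₁, c₀]ᵀ = [33854, 3094, 291]ᵀ.
Row-reducing yields c₂ = 1215/1208, c₁ = -427505/254888, c₀ = -99161/127444.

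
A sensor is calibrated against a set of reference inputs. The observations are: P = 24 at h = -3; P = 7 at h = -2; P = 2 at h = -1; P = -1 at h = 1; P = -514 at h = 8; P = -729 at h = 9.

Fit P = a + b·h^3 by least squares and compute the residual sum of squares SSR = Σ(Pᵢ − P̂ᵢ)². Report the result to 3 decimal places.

SSR = 10.825

AᵀA·[a, b]ᵀ = AᵀP reads: 6·a + 1206·b = -1211;  1206·a + 794380·b = -795316.
Eliminating b: 794380·(row 1) − 1206·(row 2) gives 3311844·a = 794380·(-1211) − 1206·(-795316) = -2843084, so a = -710771/827961.
Then b = ((-795316) − 1206·(-710771/827961))/794380 = -551905/551974.
Residuals: -3540635/1655922, -116362/827961, 3077671/1655922, 1421335/1655922, -998143/827961, 1270639/1655922; SSR = 8962436/827961.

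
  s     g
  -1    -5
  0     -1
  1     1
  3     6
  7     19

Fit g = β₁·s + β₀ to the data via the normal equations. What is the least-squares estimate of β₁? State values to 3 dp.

β₁ = 2.925

Compute the Gram sums: Σs·s = 60, Σs = 10, Σ1 = 5.
Right-hand side: Σs·g = 157, Σg = 20.
So AᵀA·[β₁, β₀]ᵀ = Aᵀg: [[60, 10]; [10, 5]]·[β₁, β₀]ᵀ = [157, 20]ᵀ.
det = 60·5 − 10² = 200.
β₁ = (157·5 − 10·20)/200 = 117/40; β₀ = (60·20 − 10·157)/200 = -37/20.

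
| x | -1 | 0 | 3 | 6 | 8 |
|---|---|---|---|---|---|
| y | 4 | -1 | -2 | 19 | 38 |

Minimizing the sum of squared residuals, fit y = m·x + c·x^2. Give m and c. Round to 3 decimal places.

m = -3.138, c = 0.999

AᵀA·[m, c]ᵀ = Aᵀy reads: 110·m + 754·c = 408;  754·m + 5474·c = 3102.
det = 110·5474 − 754² = 33624.
m = (408·5474 − 754·3102)/33624 = -2931/934; c = (110·3102 − 754·408)/33624 = 933/934.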